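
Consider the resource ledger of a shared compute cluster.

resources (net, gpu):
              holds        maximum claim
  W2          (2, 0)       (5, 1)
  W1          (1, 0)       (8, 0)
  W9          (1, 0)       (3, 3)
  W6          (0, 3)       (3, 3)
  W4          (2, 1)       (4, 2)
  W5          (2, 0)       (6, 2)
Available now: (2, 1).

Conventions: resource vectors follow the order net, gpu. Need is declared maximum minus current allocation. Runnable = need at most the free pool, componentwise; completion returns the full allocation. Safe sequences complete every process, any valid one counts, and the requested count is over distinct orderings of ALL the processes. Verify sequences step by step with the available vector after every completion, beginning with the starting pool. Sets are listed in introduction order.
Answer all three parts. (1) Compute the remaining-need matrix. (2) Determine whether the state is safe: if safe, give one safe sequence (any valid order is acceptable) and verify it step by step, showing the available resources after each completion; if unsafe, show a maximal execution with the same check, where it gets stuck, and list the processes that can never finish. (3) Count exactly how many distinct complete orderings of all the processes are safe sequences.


(1) Need matrix, components ordered net, gpu:
  W2: (3, 1)
  W1: (7, 0)
  W9: (2, 3)
  W6: (3, 0)
  W4: (2, 1)
  W5: (4, 2)
(2) SAFE, for example via the order W4, W6, W5, W2, W1, W9.
Key observation: W4 is the earliest step where a requested resource binds exactly: need (2, 1), pool (2, 1) at its turn.
Check, step by step:
  pool = (2, 1)
  W4 needs (2, 1) <= (2, 1) -> finishes; pool += (2, 1) = (4, 2)
  W6 needs (3, 0) <= (4, 2) -> finishes; pool += (0, 3) = (4, 5)
  W5 needs (4, 2) <= (4, 5) -> finishes; pool += (2, 0) = (6, 5)
  W2 needs (3, 1) <= (6, 5) -> finishes; pool += (2, 0) = (8, 5)
  W1 needs (7, 0) <= (8, 5) -> finishes; pool += (1, 0) = (9, 5)
  W9 needs (2, 3) <= (9, 5) -> finishes; pool += (1, 0) = (10, 5)
(3) Precisely 26 of the possible complete orderings are safe sequences.


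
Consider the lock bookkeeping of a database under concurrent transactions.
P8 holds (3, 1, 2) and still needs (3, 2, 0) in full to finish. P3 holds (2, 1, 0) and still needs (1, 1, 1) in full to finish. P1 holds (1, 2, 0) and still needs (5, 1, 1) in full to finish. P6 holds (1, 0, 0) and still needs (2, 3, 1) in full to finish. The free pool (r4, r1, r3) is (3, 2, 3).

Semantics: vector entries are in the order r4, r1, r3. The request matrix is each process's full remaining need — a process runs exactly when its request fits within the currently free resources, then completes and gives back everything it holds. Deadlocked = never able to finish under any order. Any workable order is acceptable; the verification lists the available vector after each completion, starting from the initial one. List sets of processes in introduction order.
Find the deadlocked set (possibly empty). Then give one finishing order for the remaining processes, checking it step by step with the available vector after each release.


No process is deadlocked.
Key observation: starting with P8, each completion frees enough for the next — no one is permanently blocked.
One completion order for the rest: P8, P3, P1, P6. Verifying each step:
  pool = (3, 2, 3)
  run P8 (needs (3, 2, 0), free (3, 2, 3)); after release of (3, 1, 2) the pool is (6, 3, 5)
  run P3 (needs (1, 1, 1), free (6, 3, 5)); after release of (2, 1, 0) the pool is (8, 4, 5)
  run P1 (needs (5, 1, 1), free (8, 4, 5)); after release of (1, 2, 0) the pool is (9, 6, 5)
  run P6 (needs (2, 3, 1), free (9, 6, 5)); after release of (1, 0, 0) the pool is (10, 6, 5)


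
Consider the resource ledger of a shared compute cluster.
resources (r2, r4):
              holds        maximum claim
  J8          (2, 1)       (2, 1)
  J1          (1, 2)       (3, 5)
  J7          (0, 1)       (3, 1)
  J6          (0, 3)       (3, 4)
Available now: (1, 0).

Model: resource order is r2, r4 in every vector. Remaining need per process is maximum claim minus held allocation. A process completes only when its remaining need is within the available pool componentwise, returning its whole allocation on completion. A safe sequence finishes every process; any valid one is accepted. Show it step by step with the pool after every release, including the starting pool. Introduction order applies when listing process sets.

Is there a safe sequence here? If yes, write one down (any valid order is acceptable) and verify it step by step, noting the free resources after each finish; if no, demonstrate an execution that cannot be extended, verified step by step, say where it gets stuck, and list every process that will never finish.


SAFE. One safe sequence: J8, J6, J1, J7.
Key observation: J6 is the earliest step where a requested resource binds exactly: need (3, 1), pool (3, 1) at its turn.
Step-by-step check:
  pool = (1, 0)
  J8 needs (0, 0) <= (1, 0) -> finishes; pool += (2, 1) = (3, 1)
  J6 needs (3, 1) <= (3, 1) -> finishes; pool += (0, 3) = (3, 4)
  J1 needs (2, 3) <= (3, 4) -> finishes; pool += (1, 2) = (4, 6)
  J7 needs (3, 0) <= (4, 6) -> finishes; pool += (0, 1) = (4, 7)


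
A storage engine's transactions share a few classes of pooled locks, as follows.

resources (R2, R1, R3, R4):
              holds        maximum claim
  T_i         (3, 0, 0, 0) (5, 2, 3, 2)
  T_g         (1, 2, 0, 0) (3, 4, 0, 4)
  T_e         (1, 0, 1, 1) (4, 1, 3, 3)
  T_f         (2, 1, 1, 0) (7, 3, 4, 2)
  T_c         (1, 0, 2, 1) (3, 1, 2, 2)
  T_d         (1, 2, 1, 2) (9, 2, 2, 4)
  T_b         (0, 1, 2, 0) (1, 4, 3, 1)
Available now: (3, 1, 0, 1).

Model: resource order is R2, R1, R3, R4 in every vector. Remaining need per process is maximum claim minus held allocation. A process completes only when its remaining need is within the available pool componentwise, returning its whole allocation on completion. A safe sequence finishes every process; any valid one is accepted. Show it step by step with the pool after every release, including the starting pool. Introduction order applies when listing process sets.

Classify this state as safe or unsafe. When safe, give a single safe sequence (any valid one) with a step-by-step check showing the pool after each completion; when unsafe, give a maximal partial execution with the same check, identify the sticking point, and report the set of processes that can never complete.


The state is UNSAFE.
Key observation: after T_c, T_e the pool peaks at (5, 1, 3, 3), and each blocked process is short somewhere: T_i on R1; T_g on R1, R4; T_f on R1; T_d on R2; T_b on R1.
Going as far as possible: T_c, T_e; after that, nothing fits. Verifying each step:
  pool = (3, 1, 0, 1)
  T_c needs (2, 1, 0, 1) <= (3, 1, 0, 1) -> finishes; pool += (1, 0, 2, 1) = (4, 1, 2, 2)
  T_e needs (3, 1, 2, 2) <= (4, 1, 2, 2) -> finishes; pool += (1, 0, 1, 1) = (5, 1, 3, 3)
  blocked: T_i wants (2, 2, 3, 2), pool (5, 1, 3, 3) — not enough R1
  blocked: T_g wants (2, 2, 0, 4), pool (5, 1, 3, 3) — not enough R1 and R4
  blocked: T_f wants (5, 2, 3, 2), pool (5, 1, 3, 3) — not enough R1
  blocked: T_d wants (8, 0, 1, 2), pool (5, 1, 3, 3) — not enough R2
  blocked: T_b wants (1, 3, 1, 1), pool (5, 1, 3, 3) — not enough R1
Never able to finish: T_i, T_g, T_f, T_d and T_b.


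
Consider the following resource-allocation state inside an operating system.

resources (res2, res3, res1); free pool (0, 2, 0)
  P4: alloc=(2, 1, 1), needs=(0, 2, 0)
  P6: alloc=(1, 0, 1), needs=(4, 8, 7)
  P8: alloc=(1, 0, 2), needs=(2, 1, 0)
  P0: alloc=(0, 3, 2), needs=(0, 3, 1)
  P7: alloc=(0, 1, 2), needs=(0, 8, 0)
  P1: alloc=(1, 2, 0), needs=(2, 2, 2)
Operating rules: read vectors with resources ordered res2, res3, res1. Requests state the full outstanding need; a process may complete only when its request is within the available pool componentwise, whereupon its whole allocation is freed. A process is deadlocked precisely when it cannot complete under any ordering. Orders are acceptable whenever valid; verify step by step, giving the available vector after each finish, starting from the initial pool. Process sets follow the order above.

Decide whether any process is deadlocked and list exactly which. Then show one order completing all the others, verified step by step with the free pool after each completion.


No process is deadlocked.
Key observation: there is always a runnable process — P4 first — so the state unwinds completely.
One completion order for the rest: P4, P0, P1, P7, P8, P6. Step-by-step check:
  pool = (0, 2, 0)
  P4: need (0, 2, 0) fits (0, 2, 0); releases (2, 1, 1), pool now (2, 3, 1)
  P0: need (0, 3, 1) fits (2, 3, 1); releases (0, 3, 2), pool now (2, 6, 3)
  P1: need (2, 2, 2) fits (2, 6, 3); releases (1, 2, 0), pool now (3, 8, 3)
  P7: need (0, 8, 0) fits (3, 8, 3); releases (0, 1, 2), pool now (3, 9, 5)
  P8: need (2, 1, 0) fits (3, 9, 5); releases (1, 0, 2), pool now (4, 9, 7)
  P6: need (4, 8, 7) fits (4, 9, 7); releases (1, 0, 1), pool now (5, 9, 8)


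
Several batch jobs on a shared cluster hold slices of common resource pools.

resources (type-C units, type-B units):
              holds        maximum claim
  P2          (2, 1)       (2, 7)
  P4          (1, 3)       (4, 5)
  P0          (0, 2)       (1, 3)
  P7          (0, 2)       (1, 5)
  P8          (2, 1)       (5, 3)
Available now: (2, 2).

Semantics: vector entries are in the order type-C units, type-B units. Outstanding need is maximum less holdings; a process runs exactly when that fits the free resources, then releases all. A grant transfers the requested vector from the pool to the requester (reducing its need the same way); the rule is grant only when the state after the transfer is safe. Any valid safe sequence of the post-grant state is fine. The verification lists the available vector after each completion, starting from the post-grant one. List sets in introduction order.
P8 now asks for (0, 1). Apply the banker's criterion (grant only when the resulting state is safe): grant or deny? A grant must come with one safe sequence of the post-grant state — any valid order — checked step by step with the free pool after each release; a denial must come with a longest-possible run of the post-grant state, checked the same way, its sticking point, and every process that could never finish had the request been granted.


DENY — the pretend-granted state is unsafe.
Key observation: after P0, P7 the pool peaks at (2, 5), and each blocked process is short somewhere: P2 on type-B units; P4 on type-C units; P8 on type-C units.
On the post-grant state, P0, P7 is a maximal run — nothing extends it. Step-by-step check:
  pool = (2, 1)
  P0 needs (1, 1) <= (2, 1) -> finishes; pool += (0, 2) = (2, 3)
  P7 needs (1, 3) <= (2, 3) -> finishes; pool += (0, 2) = (2, 5)
  blocked: P2 wants (0, 6), pool (2, 5) — not enough type-B units
  blocked: P4 wants (3, 2), pool (2, 5) — not enough type-C units
  blocked: P8 wants (3, 1), pool (2, 5) — not enough type-C units
Had the request been granted, P2, P4 and P8 could never finish.


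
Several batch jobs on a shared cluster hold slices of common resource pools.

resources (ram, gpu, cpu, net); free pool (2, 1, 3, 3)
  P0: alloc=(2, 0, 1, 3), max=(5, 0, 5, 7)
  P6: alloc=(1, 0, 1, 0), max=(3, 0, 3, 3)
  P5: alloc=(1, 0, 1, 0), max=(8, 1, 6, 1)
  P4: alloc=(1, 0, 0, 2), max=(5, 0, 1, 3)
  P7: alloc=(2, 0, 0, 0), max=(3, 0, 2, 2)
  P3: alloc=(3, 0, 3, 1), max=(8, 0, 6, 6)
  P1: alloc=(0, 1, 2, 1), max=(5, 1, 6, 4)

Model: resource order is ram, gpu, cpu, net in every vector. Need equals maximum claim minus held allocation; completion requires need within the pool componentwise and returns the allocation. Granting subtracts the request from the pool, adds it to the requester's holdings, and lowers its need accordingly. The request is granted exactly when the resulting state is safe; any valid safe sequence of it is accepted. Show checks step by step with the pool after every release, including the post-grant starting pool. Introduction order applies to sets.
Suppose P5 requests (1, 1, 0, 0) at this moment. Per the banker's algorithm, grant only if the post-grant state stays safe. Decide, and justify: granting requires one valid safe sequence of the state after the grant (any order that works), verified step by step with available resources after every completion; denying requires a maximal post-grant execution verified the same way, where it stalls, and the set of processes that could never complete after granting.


GRANT. The post-grant state is safe; one safe sequence: P7, P6, P4, P1, P3, P0, P5.
Key observation: (1, 0, 3, 3) free after granting still covers P7 first, and each release covers the next.
Verifying the post-grant state step by step:
  pool = (1, 0, 3, 3)
  P7: need (1, 0, 2, 2) fits (1, 0, 3, 3); releases (2, 0, 0, 0), pool now (3, 0, 3, 3)
  P6: need (2, 0, 2, 3) fits (3, 0, 3, 3); releases (1, 0, 1, 0), pool now (4, 0, 4, 3)
  P4: need (4, 0, 1, 1) fits (4, 0, 4, 3); releases (1, 0, 0, 2), pool now (5, 0, 4, 5)
  P1: need (5, 0, 4, 3) fits (5, 0, 4, 5); releases (0, 1, 2, 1), pool now (5, 1, 6, 6)
  P3: need (5, 0, 3, 5) fits (5, 1, 6, 6); releases (3, 0, 3, 1), pool now (8, 1, 9, 7)
  P0: need (3, 0, 4, 4) fits (8, 1, 9, 7); releases (2, 0, 1, 3), pool now (10, 1, 10, 10)
  P5: need (6, 0, 5, 1) fits (10, 1, 10, 10); releases (2, 1, 1, 0), pool now (12, 2, 11, 10)


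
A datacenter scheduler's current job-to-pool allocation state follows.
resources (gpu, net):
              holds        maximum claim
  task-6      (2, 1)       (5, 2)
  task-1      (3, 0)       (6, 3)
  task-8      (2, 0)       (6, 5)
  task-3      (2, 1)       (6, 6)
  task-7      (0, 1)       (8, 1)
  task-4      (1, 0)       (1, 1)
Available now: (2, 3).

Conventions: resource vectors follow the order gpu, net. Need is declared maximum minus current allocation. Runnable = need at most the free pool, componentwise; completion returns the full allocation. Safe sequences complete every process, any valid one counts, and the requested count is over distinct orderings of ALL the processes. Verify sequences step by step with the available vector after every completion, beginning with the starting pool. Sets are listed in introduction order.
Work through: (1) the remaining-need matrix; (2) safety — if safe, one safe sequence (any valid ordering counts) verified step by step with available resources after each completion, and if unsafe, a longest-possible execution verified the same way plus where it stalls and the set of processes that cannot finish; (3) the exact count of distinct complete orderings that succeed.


(1) Outstanding need per process (order gpu, net):
  task-6: (3, 1)
  task-1: (3, 3)
  task-8: (4, 5)
  task-3: (4, 5)
  task-7: (8, 0)
  task-4: (0, 1)
(2) SAFE. One safe sequence: task-4, task-1, task-6, task-7, task-8, task-3.
Key observation: task-1 is the earliest step where a requested resource binds exactly: need (3, 3), pool (3, 3) at its turn.
Verifying each step:
  pool = (2, 3)
  run task-4 (needs (0, 1), free (2, 3)); after release of (1, 0) the pool is (3, 3)
  run task-1 (needs (3, 3), free (3, 3)); after release of (3, 0) the pool is (6, 3)
  run task-6 (needs (3, 1), free (6, 3)); after release of (2, 1) the pool is (8, 4)
  run task-7 (needs (8, 0), free (8, 4)); after release of (0, 1) the pool is (8, 5)
  run task-8 (needs (4, 5), free (8, 5)); after release of (2, 0) the pool is (10, 5)
  run task-3 (needs (4, 5), free (10, 5)); after release of (2, 1) the pool is (12, 6)
(3) Exactly 4 of the possible complete orderings are safe sequences.


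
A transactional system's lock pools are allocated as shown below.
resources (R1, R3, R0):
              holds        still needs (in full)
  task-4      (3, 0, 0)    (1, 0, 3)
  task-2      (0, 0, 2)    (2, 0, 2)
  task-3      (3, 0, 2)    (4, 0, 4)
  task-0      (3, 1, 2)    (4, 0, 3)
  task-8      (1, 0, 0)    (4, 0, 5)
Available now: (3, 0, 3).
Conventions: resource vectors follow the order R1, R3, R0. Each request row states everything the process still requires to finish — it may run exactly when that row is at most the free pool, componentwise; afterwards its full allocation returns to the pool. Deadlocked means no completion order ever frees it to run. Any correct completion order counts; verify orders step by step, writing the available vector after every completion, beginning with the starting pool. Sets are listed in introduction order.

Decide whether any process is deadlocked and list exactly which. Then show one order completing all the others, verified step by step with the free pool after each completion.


Nothing here is deadlocked.
Key observation: the pool covers task-4 at once, and every later process fits after earlier releases.
The rest can finish in the order task-4, task-0, task-3, task-2, task-8. Check, step by step:
  pool = (3, 0, 3)
  run task-4 (needs (1, 0, 3), free (3, 0, 3)); after release of (3, 0, 0) the pool is (6, 0, 3)
  run task-0 (needs (4, 0, 3), free (6, 0, 3)); after release of (3, 1, 2) the pool is (9, 1, 5)
  run task-3 (needs (4, 0, 4), free (9, 1, 5)); after release of (3, 0, 2) the pool is (12, 1, 7)
  run task-2 (needs (2, 0, 2), free (12, 1, 7)); after release of (0, 0, 2) the pool is (12, 1, 9)
  run task-8 (needs (4, 0, 5), free (12, 1, 9)); after release of (1, 0, 0) the pool is (13, 1, 9)


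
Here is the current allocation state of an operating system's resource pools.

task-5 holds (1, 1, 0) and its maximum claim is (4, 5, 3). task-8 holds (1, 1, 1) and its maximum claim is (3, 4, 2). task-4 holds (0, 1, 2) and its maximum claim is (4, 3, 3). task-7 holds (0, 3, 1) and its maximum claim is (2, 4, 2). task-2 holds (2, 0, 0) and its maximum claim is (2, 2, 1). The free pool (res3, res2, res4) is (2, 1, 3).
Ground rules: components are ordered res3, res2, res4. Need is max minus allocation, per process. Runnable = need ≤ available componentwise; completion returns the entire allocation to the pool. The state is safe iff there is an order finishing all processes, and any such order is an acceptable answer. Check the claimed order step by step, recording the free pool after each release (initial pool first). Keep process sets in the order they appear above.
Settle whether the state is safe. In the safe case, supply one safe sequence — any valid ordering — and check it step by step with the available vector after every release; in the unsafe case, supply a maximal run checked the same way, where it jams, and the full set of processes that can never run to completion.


SAFE, for example via the order task-7, task-8, task-2, task-4, task-5.
Key observation: at task-7 the run first touches a limit — (2, 1, 1) against (2, 1, 3), exact on a resource it actually requests.
Verifying each step:
  pool = (2, 1, 3)
  run task-7 (needs (2, 1, 1), free (2, 1, 3)); after release of (0, 3, 1) the pool is (2, 4, 4)
  run task-8 (needs (2, 3, 1), free (2, 4, 4)); after release of (1, 1, 1) the pool is (3, 5, 5)
  run task-2 (needs (0, 2, 1), free (3, 5, 5)); after release of (2, 0, 0) the pool is (5, 5, 5)
  run task-4 (needs (4, 2, 1), free (5, 5, 5)); after release of (0, 1, 2) the pool is (5, 6, 7)
  run task-5 (needs (3, 4, 3), free (5, 6, 7)); after release of (1, 1, 0) the pool is (6, 7, 7)


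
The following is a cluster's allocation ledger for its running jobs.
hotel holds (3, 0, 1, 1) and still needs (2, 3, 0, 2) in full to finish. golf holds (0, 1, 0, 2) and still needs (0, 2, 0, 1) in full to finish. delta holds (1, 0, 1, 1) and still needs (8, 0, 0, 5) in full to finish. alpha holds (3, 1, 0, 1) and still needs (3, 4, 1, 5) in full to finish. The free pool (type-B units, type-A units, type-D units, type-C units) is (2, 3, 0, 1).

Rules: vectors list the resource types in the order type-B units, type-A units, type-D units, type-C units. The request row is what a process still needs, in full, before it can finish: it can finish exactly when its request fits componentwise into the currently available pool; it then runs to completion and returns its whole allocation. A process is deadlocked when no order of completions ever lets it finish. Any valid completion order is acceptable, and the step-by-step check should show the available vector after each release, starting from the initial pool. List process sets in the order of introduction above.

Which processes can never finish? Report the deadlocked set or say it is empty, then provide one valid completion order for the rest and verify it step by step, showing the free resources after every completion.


The deadlocked set is delta and alpha.
Key observation: once golf, hotel finish, the pool peaks at (5, 4, 1, 4) — and every remaining process still needs more type-C units than that.
A valid finishing order for the others: golf, hotel. Verifying each step:
  pool = (2, 3, 0, 1)
  run golf (needs (0, 2, 0, 1), free (2, 3, 0, 1)); after release of (0, 1, 0, 2) the pool is (2, 4, 0, 3)
  run hotel (needs (2, 3, 0, 2), free (2, 4, 0, 3)); after release of (3, 0, 1, 1) the pool is (5, 4, 1, 4)
None of the blocked processes ever fits:
  blocked: delta wants (8, 0, 0, 5), pool (5, 4, 1, 4) — not enough type-B units and type-C units
  blocked: alpha wants (3, 4, 1, 5), pool (5, 4, 1, 4) — not enough type-C units


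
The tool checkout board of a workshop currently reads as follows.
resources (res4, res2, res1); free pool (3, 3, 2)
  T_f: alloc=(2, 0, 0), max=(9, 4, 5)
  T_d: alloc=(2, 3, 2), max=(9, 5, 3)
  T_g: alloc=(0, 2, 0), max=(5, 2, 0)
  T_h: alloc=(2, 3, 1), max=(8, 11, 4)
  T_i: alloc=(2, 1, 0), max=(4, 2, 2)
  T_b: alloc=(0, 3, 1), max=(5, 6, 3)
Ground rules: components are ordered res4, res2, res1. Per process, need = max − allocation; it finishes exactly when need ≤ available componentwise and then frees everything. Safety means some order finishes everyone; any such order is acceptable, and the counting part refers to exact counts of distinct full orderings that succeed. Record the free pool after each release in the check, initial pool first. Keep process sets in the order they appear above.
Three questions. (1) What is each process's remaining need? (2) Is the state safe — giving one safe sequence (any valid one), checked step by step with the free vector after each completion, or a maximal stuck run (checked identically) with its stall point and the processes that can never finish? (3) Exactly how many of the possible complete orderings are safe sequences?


(1) Remaining need (order res4, res2, res1):
  T_f: (7, 4, 5)
  T_d: (7, 2, 1)
  T_g: (5, 0, 0)
  T_h: (6, 8, 3)
  T_i: (2, 1, 2)
  T_b: (5, 3, 2)
(2) The state is UNSAFE.
Key observation: no order helps: past T_i, T_b, T_g, the free pool tops out at (5, 9, 3), below what each blocked process needs in res4.
Going as far as possible: T_i, T_b, T_g; after that, nothing fits. Verifying each step:
  pool = (3, 3, 2)
  T_i: need (2, 1, 2) fits (3, 3, 2); releases (2, 1, 0), pool now (5, 4, 2)
  T_b: need (5, 3, 2) fits (5, 4, 2); releases (0, 3, 1), pool now (5, 7, 3)
  T_g: need (5, 0, 0) fits (5, 7, 3); releases (0, 2, 0), pool now (5, 9, 3)
  blocked: T_f wants (7, 4, 5), pool (5, 9, 3) — not enough res4 and res1
  blocked: T_d wants (7, 2, 1), pool (5, 9, 3) — not enough res4
  blocked: T_h wants (6, 8, 3), pool (5, 9, 3) — not enough res4
Processes that can never finish: T_f, T_d and T_h.
(3) Precisely 0 of the possible complete orderings are safe sequences.


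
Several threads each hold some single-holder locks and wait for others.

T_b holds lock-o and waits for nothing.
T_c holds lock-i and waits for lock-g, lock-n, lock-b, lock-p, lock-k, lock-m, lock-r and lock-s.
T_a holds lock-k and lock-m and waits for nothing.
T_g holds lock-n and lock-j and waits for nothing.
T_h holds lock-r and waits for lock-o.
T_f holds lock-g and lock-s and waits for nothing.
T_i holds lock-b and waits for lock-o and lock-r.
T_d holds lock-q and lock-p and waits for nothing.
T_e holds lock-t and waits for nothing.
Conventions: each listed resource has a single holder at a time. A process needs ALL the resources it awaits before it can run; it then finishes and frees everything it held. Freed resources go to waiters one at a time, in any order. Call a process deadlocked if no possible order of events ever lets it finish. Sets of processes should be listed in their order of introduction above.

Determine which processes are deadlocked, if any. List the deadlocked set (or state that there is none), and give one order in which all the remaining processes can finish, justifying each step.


Nothing here is deadlocked.
Key observation: the wait relation is loop-free; peeling off processes with no waits unwinds the whole state.
One completion order for the rest: T_b, T_a, T_e, T_d, T_g, T_h, T_f, T_i, T_c.
Verifying each step:
  T_b waits on nothing -> runs at once and releases lock-o
  T_a waits on nothing -> runs at once and releases lock-k and lock-m
  T_e waits on nothing -> runs at once and releases lock-t
  T_d waits on nothing -> runs at once and releases lock-q and lock-p
  T_g waits on nothing -> runs at once and releases lock-n and lock-j
  T_h waits on lock-o — all released -> runs and releases lock-r
  T_f waits on nothing -> runs at once and releases lock-g and lock-s
  T_i waits on lock-o and lock-r — all released -> runs and releases lock-b
  T_c waits on lock-g, lock-n, lock-b, lock-p, lock-k, lock-m, lock-r and lock-s — all released -> runs and releases lock-i


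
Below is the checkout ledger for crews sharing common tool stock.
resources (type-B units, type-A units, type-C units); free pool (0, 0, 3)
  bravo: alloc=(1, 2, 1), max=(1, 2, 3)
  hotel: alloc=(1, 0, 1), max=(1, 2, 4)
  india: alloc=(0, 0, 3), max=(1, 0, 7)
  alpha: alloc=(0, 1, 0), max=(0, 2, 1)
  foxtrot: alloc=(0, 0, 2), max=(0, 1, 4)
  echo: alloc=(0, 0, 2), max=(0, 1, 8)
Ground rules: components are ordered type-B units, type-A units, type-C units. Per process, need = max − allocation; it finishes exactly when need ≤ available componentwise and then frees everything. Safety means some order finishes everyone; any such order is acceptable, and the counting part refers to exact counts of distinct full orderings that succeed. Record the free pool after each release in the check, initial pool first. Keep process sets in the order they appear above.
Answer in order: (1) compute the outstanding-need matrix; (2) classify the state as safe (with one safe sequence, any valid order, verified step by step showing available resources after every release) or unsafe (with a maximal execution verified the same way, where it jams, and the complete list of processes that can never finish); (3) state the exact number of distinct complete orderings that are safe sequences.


(1) Remaining need (order type-B units, type-A units, type-C units):
  bravo: (0, 0, 2)
  hotel: (0, 2, 3)
  india: (1, 0, 4)
  alpha: (0, 1, 1)
  foxtrot: (0, 1, 2)
  echo: (0, 1, 6)
(2) SAFE. One safe sequence: bravo, foxtrot, india, hotel, echo, alpha.
Key observation: reading the order forward, india is the first process whose need (1, 0, 4) meets the free pool (1, 2, 6) exactly on a resource it requests.
Step-by-step check:
  pool = (0, 0, 3)
  bravo needs (0, 0, 2) <= (0, 0, 3) -> finishes; pool += (1, 2, 1) = (1, 2, 4)
  foxtrot needs (0, 1, 2) <= (1, 2, 4) -> finishes; pool += (0, 0, 2) = (1, 2, 6)
  india needs (1, 0, 4) <= (1, 2, 6) -> finishes; pool += (0, 0, 3) = (1, 2, 9)
  hotel needs (0, 2, 3) <= (1, 2, 9) -> finishes; pool += (1, 0, 1) = (2, 2, 10)
  echo needs (0, 1, 6) <= (2, 2, 10) -> finishes; pool += (0, 0, 2) = (2, 2, 12)
  alpha needs (0, 1, 1) <= (2, 2, 12) -> finishes; pool += (0, 1, 0) = (2, 3, 12)
(3) Precisely 80 of the possible complete orderings are safe sequences.


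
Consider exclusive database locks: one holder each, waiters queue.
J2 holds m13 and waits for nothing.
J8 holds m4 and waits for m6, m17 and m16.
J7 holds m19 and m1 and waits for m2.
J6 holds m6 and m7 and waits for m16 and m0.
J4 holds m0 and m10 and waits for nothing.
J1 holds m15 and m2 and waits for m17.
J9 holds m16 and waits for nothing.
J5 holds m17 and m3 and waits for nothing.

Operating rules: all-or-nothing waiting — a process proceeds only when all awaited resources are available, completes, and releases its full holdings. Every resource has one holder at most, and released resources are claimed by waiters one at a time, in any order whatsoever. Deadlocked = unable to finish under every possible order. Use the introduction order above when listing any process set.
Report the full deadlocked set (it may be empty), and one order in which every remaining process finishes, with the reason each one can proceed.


No process is deadlocked.
Key observation: every chain of waits terminates; starting from the processes that wait on nothing, all the rest unlock in turn.
A valid finishing order for the others: J5, J9, J1, J4, J6, J7, J8, J2.
Step-by-step check:
  J5: no waits; runs immediately, freeing m17 and m3
  J9: no waits; runs immediately, freeing m16
  run J1 (all its waits — m17 — are resolved); releases m15 and m2
  J4: no waits; runs immediately, freeing m0 and m10
  run J6 (all its waits — m16 and m0 — are resolved); releases m6 and m7
  run J7 (all its waits — m2 — are resolved); releases m19 and m1
  run J8 (all its waits — m6, m17 and m16 — are resolved); releases m4
  J2: no waits; runs immediately, freeing m13


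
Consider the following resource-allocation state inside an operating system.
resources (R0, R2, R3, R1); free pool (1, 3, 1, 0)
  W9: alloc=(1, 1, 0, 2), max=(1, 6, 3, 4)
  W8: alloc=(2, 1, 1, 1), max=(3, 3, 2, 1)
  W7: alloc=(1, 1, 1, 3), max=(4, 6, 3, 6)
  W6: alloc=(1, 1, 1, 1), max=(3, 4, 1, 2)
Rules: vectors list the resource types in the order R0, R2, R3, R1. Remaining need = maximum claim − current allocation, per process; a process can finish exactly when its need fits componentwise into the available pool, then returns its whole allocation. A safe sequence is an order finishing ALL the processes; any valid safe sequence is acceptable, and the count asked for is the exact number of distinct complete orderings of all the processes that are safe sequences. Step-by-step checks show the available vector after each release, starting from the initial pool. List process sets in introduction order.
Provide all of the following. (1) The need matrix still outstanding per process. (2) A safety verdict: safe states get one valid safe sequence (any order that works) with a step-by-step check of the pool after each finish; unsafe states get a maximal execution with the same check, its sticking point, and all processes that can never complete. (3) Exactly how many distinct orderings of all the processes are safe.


(1) Need matrix, components ordered R0, R2, R3, R1:
  W9: (0, 5, 3, 2)
  W8: (1, 2, 1, 0)
  W7: (3, 5, 2, 3)
  W6: (2, 3, 0, 1)
(2) SAFE. One safe sequence: W8, W6, W9, W7.
Key observation: the first exact fit in this order is W8 — it needs (1, 2, 1, 0) with (1, 3, 1, 0) free, meeting a requested resource to the last unit.
Walking it through:
  pool = (1, 3, 1, 0)
  run W8 (needs (1, 2, 1, 0), free (1, 3, 1, 0)); after release of (2, 1, 1, 1) the pool is (3, 4, 2, 1)
  run W6 (needs (2, 3, 0, 1), free (3, 4, 2, 1)); after release of (1, 1, 1, 1) the pool is (4, 5, 3, 2)
  run W9 (needs (0, 5, 3, 2), free (4, 5, 3, 2)); after release of (1, 1, 0, 2) the pool is (5, 6, 3, 4)
  run W7 (needs (3, 5, 2, 3), free (5, 6, 3, 4)); after release of (1, 1, 1, 3) the pool is (6, 7, 4, 7)
(3) Precisely 1 of the possible complete orderings is a safe sequence.


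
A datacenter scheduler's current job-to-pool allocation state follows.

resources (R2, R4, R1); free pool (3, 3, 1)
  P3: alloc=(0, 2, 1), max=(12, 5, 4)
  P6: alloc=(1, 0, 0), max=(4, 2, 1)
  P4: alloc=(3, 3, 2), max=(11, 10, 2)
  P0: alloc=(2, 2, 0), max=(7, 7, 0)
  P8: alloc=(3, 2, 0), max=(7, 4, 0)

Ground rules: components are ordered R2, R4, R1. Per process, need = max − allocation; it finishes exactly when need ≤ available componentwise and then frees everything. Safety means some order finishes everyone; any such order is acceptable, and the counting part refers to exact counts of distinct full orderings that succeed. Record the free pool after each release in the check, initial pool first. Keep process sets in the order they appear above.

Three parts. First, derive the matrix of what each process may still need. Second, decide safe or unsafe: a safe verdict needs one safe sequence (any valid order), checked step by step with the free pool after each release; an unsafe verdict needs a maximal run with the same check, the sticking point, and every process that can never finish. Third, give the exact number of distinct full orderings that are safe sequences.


(1) Outstanding need per process (order R2, R4, R1):
  P3: (12, 3, 3)
  P6: (3, 2, 1)
  P4: (8, 7, 0)
  P0: (5, 5, 0)
  P8: (4, 2, 0)
(2) The state is SAFE; one workable sequence: P6, P8, P0, P4, P3.
Key observation: P6 is the earliest step where a requested resource binds exactly: need (3, 2, 1), pool (3, 3, 1) at its turn.
Verifying each step:
  pool = (3, 3, 1)
  run P6 (needs (3, 2, 1), free (3, 3, 1)); after release of (1, 0, 0) the pool is (4, 3, 1)
  run P8 (needs (4, 2, 0), free (4, 3, 1)); after release of (3, 2, 0) the pool is (7, 5, 1)
  run P0 (needs (5, 5, 0), free (7, 5, 1)); after release of (2, 2, 0) the pool is (9, 7, 1)
  run P4 (needs (8, 7, 0), free (9, 7, 1)); after release of (3, 3, 2) the pool is (12, 10, 3)
  run P3 (needs (12, 3, 3), free (12, 10, 3)); after release of (0, 2, 1) the pool is (12, 12, 4)
(3) Exactly 1 of the possible complete orderings is a safe sequence.


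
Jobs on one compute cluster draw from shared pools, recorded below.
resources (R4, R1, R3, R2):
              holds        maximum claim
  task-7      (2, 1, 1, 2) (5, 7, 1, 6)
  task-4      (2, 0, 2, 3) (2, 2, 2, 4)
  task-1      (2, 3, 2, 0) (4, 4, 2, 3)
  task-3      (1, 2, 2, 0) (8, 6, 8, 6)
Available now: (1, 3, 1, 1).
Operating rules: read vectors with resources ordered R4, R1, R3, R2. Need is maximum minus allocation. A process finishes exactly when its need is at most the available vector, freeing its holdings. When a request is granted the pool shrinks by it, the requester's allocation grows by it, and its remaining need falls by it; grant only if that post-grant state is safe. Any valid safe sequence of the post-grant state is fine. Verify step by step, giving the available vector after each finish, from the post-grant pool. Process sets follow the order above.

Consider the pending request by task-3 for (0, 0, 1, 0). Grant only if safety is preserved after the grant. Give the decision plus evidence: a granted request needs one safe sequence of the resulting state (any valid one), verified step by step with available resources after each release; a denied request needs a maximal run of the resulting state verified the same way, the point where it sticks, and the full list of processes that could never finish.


GRANT. The post-grant state is safe; one safe sequence: task-4, task-1, task-7, task-3.
Key observation: (1, 3, 0, 1) free after granting still covers task-4 first, and each release covers the next.
Verifying the post-grant state step by step:
  pool = (1, 3, 0, 1)
  run task-4 (needs (0, 2, 0, 1), free (1, 3, 0, 1)); after release of (2, 0, 2, 3) the pool is (3, 3, 2, 4)
  run task-1 (needs (2, 1, 0, 3), free (3, 3, 2, 4)); after release of (2, 3, 2, 0) the pool is (5, 6, 4, 4)
  run task-7 (needs (3, 6, 0, 4), free (5, 6, 4, 4)); after release of (2, 1, 1, 2) the pool is (7, 7, 5, 6)
  run task-3 (needs (7, 4, 5, 6), free (7, 7, 5, 6)); after release of (1, 2, 3, 0) the pool is (8, 9, 8, 6)


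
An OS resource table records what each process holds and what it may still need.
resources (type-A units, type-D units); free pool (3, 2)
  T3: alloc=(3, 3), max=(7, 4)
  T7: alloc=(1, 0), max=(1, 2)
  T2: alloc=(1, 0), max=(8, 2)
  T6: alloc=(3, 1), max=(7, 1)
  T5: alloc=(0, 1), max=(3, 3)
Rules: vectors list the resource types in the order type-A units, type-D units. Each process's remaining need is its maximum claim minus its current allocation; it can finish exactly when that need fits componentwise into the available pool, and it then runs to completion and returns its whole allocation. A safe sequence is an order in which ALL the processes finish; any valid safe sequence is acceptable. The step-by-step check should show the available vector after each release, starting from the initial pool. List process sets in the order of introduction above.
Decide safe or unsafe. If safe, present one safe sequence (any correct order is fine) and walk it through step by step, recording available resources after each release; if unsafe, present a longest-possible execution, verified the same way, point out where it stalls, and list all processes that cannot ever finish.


SAFE — a valid safe sequence is T7, T5, T3, T6, T2.
Key observation: reading the order forward, T7 is the first process whose need (0, 2) meets the free pool (3, 2) exactly on a resource it requests.
Check, step by step:
  pool = (3, 2)
  T7: need (0, 2) fits (3, 2); releases (1, 0), pool now (4, 2)
  T5: need (3, 2) fits (4, 2); releases (0, 1), pool now (4, 3)
  T3: need (4, 1) fits (4, 3); releases (3, 3), pool now (7, 6)
  T6: need (4, 0) fits (7, 6); releases (3, 1), pool now (10, 7)
  T2: need (7, 2) fits (10, 7); releases (1, 0), pool now (11, 7)


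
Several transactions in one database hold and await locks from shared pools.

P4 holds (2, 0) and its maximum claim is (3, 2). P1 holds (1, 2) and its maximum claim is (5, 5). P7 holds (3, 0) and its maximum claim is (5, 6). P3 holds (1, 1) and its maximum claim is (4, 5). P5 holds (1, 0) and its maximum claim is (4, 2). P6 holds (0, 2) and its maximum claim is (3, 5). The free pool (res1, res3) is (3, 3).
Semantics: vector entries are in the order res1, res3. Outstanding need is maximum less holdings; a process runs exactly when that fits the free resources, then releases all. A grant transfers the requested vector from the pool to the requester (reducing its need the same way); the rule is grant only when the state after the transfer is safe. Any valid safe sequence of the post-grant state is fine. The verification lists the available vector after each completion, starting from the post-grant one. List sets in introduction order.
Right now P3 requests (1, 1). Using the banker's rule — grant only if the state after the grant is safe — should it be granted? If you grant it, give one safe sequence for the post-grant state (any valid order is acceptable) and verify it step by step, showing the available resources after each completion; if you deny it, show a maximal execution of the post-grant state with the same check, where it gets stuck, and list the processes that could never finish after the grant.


DENY — the pretend-granted state is unsafe.
Key observation: res3 is the bottleneck — with P4, P5 done the pool holds (5, 2), short of every remaining need.
After a pretend grant, a maximal execution: P4, P5 — then nothing else fits. Step-by-step check:
  pool = (2, 2)
  P4 needs (1, 2) <= (2, 2) -> finishes; pool += (2, 0) = (4, 2)
  P5 needs (3, 2) <= (4, 2) -> finishes; pool += (1, 0) = (5, 2)
  P1 cannot run: need (4, 3) vs free (5, 2) (insufficient res3)
  P7 cannot run: need (2, 6) vs free (5, 2) (insufficient res3)
  P3 cannot run: need (2, 3) vs free (5, 2) (insufficient res3)
  P6 cannot run: need (3, 3) vs free (5, 2) (insufficient res3)
Processes that could never finish after the grant: P1, P7, P3 and P6.


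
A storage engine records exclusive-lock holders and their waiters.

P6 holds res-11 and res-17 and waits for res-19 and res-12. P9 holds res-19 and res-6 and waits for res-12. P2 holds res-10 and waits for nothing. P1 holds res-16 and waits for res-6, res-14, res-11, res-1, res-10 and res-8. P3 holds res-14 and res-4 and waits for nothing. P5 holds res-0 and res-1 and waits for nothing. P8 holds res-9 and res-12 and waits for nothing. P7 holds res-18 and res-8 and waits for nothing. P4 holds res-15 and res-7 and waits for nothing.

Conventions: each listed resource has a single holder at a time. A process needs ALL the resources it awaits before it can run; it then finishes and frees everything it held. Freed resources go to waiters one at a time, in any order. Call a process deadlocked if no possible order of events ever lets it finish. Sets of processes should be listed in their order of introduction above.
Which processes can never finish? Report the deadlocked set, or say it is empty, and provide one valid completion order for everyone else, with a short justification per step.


The deadlocked set is empty.
Key observation: the wait relation is loop-free; peeling off processes with no waits unwinds the whole state.
The rest can finish in the order P4, P3, P5, P8, P9, P2, P7, P6, P1.
Walking it through:
  P4: no waits; runs immediately, freeing res-15 and res-7
  P3: no waits; runs immediately, freeing res-14 and res-4
  P5: no waits; runs immediately, freeing res-0 and res-1
  P8: no waits; runs immediately, freeing res-9 and res-12
  P9: everything it awaited (res-12) is free; runs, freeing res-19 and res-6
  P2: no waits; runs immediately, freeing res-10
  P7: no waits; runs immediately, freeing res-18 and res-8
  P6: everything it awaited (res-19 and res-12) is free; runs, freeing res-11 and res-17
  P1: everything it awaited (res-6, res-14, res-11, res-1, res-10 and res-8) is free; runs, freeing res-16
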